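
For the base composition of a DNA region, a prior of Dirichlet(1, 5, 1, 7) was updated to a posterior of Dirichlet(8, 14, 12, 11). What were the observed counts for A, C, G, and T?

counts (7, 9, 11, 4)

For a Dirichlet(α) prior with multinomial counts c, the posterior is Dirichlet(α + c) componentwise.
Counts are posterior − prior componentwise: 8−1=7, 14−5=9, 12−1=11, 11−7=4.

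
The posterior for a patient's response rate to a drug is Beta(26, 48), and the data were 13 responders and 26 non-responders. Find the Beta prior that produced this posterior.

A Beta(α, β) prior with s successes and f failures in binomial data gives a Beta(α+s, β+f) posterior.
Subtract the data counts: 26−13=13, 48−26=22.

Beta(13, 22)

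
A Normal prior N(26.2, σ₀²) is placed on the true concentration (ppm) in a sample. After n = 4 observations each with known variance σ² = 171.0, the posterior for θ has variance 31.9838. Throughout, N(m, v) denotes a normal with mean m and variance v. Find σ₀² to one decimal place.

σ₀² = 127.0

Posterior precision equals prior precision plus data precision: 1/σ_n² = 1/σ₀² + n/σ².
So 1/σ₀² = 1/31.9838 − 4/171.0 = 0.031266 − 0.023392 = 0.007874.
Hence σ₀² = 1/0.007874 ≈ 127.0.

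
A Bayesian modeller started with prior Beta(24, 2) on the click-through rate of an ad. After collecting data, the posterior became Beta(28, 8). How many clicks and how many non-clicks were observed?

Beta is conjugate to the binomial likelihood: posterior = Beta(α+s, β+f).
So s = 28 − 24 = 4 and f = 8 − 2 = 6.

4 clicks and 6 non-clicks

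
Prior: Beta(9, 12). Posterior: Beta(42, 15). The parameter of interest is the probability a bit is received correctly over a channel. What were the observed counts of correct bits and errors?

A Beta(a, b) prior with s successes and f failures in binomial data gives a Beta(a+s, b+f) posterior.
So s = 42 − 9 = 33 and f = 15 − 12 = 3.

33 correct bits and 3 errors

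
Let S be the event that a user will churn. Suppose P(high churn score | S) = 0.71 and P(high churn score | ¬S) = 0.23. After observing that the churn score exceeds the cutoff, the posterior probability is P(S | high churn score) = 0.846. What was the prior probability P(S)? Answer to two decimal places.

P(S) = 0.64

In odds form, posterior odds = prior odds × likelihood ratio, so prior odds = posterior odds ÷ LR.
Posterior odds = 0.846/(1−0.846) = 5.4935. LR = 0.71/0.23 = 3.0870.
Prior odds = 5.4935/3.0870 = 1.7796, so P(S) = 1.7796/(1+1.7796) ≈ 0.64.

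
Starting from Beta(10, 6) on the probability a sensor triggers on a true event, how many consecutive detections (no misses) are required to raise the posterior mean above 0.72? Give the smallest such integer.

k = 6

After k detections and 0 misses the posterior is Beta(10+k, 6), with mean (10+k)/(10+6+k).
Set (10+k)/(16+k) > 0.72 and solve: k > (0.72·16 − 10)/(1 − 0.72) = 5.429.
The smallest integer exceeding 5.429 is 6, and checking k=6: (16)/(22) = 0.7273 > 0.72.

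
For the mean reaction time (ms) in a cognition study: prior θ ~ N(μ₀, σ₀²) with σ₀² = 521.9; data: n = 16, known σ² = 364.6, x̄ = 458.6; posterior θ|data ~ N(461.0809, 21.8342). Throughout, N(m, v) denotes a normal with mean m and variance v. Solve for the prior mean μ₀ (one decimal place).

The posterior mean is a precision-weighted average: μ_n = (τ₀μ₀ + τ_data·x̄)/(τ₀+τ_data), with τ₀=1/σ₀² and τ_data=n/σ².
Here τ₀ = 1/521.9 = 0.001916 and τ_data = 16/364.6 = 0.043884, so τ_n = 0.045800.
Rearranging for μ₀: μ₀ = (μ_n·τ_n − τ_data·x̄)/τ₀ = (461.0809·0.045800 − 0.043884·458.6) / 0.001916 = 0.992303/0.001916 ≈ 517.9.

μ₀ = 517.9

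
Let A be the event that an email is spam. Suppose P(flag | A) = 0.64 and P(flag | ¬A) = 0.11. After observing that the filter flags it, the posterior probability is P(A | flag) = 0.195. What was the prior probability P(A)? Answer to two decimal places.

Bayes' rule in odds form gives O(A|E) = O(A)·[P(E|A)/P(E|¬A)], hence O(A) = O(A|E)/LR.
Posterior odds = 0.195/(1−0.195) = 0.2422. LR = 0.64/0.11 = 5.8182.
Prior odds = 0.2422/5.8182 = 0.0416, so P(A) = 0.0416/(1+0.0416) ≈ 0.04.

P(A) = 0.04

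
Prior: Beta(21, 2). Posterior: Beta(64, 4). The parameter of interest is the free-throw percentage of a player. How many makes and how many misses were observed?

Under Beta–binomial conjugacy the posterior parameters are (a+s, b+f).
Match parameters: s=64−21=43, f=4−2=2.

43 makes and 2 misses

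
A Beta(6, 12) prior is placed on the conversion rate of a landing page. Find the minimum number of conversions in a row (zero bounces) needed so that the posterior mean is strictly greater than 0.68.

k = 20

After k conversions and 0 bounces the posterior is Beta(6+k, 12), with mean (6+k)/(6+12+k).
Set (6+k)/(18+k) > 0.68 and solve: k > (0.68·18 − 6)/(1 − 0.68) = 19.500.
The smallest integer exceeding 19.500 is 20, and checking k=20: (26)/(38) = 0.6842 > 0.68.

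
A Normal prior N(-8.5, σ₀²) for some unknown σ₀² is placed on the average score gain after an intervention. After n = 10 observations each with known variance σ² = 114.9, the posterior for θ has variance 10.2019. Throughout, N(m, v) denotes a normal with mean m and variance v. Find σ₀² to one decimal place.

σ₀² = 91.0

Posterior precision equals prior precision plus data precision: 1/σ_n² = 1/σ₀² + n/σ².
So 1/σ₀² = 1/10.2019 − 10/114.9 = 0.098021 − 0.087032 = 0.010989.
Hence σ₀² = 1/0.010989 ≈ 91.0.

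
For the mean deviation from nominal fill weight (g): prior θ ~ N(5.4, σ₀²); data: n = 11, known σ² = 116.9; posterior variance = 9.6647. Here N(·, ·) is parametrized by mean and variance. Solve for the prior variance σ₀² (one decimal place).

σ₀² = 106.7

Posterior precision equals prior precision plus data precision: 1/σ_n² = 1/σ₀² + n/σ².
So 1/σ₀² = 1/9.6647 − 11/116.9 = 0.103469 − 0.094098 = 0.009371.
Hence σ₀² = 1/0.009371 ≈ 106.7.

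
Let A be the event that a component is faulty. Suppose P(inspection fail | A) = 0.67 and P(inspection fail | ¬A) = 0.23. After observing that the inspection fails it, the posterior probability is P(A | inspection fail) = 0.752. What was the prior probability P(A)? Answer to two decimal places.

Bayes' rule in odds form gives O(A|E) = O(A)·[P(E|A)/P(E|¬A)], hence O(A) = O(A|E)/LR.
Posterior odds = 0.752/(1−0.752) = 3.0323. LR = 0.67/0.23 = 2.9130.
Prior odds = 3.0323/2.9130 = 1.0410, so P(A) = 1.0410/(1+1.0410) ≈ 0.51.

P(A) = 0.51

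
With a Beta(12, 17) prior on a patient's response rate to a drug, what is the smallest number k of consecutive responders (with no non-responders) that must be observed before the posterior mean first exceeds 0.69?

k = 26

After k responders and 0 non-responders the posterior is Beta(12+k, 17), with mean (12+k)/(12+17+k).
Set (12+k)/(29+k) > 0.69 and solve: k > (0.69·29 − 12)/(1 − 0.69) = 25.839.
The smallest integer exceeding 25.839 is 26, and checking k=26: (38)/(55) = 0.6909 > 0.69.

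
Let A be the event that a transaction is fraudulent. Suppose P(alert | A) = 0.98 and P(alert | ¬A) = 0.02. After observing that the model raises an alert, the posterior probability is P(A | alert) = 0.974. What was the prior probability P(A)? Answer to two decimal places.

P(A) = 0.43

Bayes' rule in odds form gives O(A|E) = O(A)·[P(E|A)/P(E|¬A)], hence O(A) = O(A|E)/LR.
Posterior odds = 0.974/(1−0.974) = 37.4615. LR = 0.98/0.02 = 49.0000.
Prior odds = 37.4615/49.0000 = 0.7645, so P(A) = 0.7645/(1+0.7645) ≈ 0.43.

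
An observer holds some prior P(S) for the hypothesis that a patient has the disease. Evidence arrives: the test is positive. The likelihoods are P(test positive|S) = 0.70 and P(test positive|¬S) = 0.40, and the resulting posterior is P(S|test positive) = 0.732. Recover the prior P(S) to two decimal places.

Bayes' rule in odds form gives O(S|E) = O(S)·[P(E|S)/P(E|¬S)], hence O(S) = O(S|E)/LR.
Posterior odds = 0.732/(1−0.732) = 2.7313. LR = 0.70/0.40 = 1.7500.
Prior odds = 2.7313/1.7500 = 1.5607, so P(S) = 1.5607/(1+1.5607) ≈ 0.61.

P(S) = 0.61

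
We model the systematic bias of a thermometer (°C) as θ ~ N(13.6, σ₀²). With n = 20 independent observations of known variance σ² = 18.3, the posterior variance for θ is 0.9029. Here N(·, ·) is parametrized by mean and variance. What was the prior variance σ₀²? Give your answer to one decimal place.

Posterior precision equals prior precision plus data precision: 1/σ_n² = 1/σ₀² + n/σ².
So 1/σ₀² = 1/0.9029 − 20/18.3 = 1.107542 − 1.092896 = 0.014646.
Hence σ₀² = 1/0.014646 ≈ 68.3.

σ₀² = 68.3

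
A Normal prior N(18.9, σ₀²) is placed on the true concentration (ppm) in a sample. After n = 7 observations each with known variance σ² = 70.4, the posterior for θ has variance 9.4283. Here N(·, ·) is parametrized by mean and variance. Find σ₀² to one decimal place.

σ₀² = 150.8

For the Normal–Normal model with known σ², precisions add: τ_n = τ₀ + n/σ².
So 1/σ₀² = 1/9.4283 − 7/70.4 = 0.106064 − 0.099432 = 0.006632.
Hence σ₀² = 1/0.006632 ≈ 150.8.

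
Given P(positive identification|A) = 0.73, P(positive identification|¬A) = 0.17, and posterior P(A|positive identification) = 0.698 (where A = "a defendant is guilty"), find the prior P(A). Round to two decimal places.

Bayes' rule in odds form gives O(A|E) = O(A)·[P(E|A)/P(E|¬A)], hence O(A) = O(A|E)/LR.
Posterior odds = 0.698/(1−0.698) = 2.3113. LR = 0.73/0.17 = 4.2941.
Prior odds = 2.3113/4.2941 = 0.5383, so P(A) = 0.5383/(1+0.5383) ≈ 0.35.

P(A) = 0.35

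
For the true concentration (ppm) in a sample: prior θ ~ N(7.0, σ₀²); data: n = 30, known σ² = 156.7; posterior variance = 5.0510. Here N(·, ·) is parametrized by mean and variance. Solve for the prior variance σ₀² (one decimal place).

Posterior precision equals prior precision plus data precision: 1/σ_n² = 1/σ₀² + n/σ².
So 1/σ₀² = 1/5.0510 − 30/156.7 = 0.197981 − 0.191449 = 0.006532.
Hence σ₀² = 1/0.006532 ≈ 153.1.

σ₀² = 153.1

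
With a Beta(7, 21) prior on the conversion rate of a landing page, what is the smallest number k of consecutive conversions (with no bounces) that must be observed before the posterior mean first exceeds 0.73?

After k conversions and 0 bounces the posterior is Beta(7+k, 21), with mean (7+k)/(7+21+k).
Set (7+k)/(28+k) > 0.73 and solve: k > (0.73·28 − 7)/(1 − 0.73) = 49.778.
The smallest integer exceeding 49.778 is 50, and checking k=50: (57)/(78) = 0.7308 > 0.73.

k = 50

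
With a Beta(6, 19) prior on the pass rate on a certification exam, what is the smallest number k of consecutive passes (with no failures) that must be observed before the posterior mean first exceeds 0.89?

After k passes and 0 failures the posterior is Beta(6+k, 19), with mean (6+k)/(6+19+k).
Set (6+k)/(25+k) > 0.89 and solve: k > (0.89·25 − 6)/(1 − 0.89) = 147.727.
The smallest integer exceeding 147.727 is 148.

k = 148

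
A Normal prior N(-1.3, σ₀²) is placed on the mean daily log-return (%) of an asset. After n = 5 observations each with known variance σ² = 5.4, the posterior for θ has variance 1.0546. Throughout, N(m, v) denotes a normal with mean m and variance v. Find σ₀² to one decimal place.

σ₀² = 44.8

Posterior precision equals prior precision plus data precision: 1/σ_n² = 1/σ₀² + n/σ².
So 1/σ₀² = 1/1.0546 − 5/5.4 = 0.948227 − 0.925926 = 0.022301.
Hence σ₀² = 1/0.022301 ≈ 44.8.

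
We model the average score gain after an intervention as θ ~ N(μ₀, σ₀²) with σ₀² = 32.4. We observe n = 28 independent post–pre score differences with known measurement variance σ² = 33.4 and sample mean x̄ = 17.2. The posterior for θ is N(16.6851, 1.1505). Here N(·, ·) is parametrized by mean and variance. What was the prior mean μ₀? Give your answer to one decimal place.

With known observation variance, the Normal–Normal posterior has precision τ_n = τ₀ + n/σ² and mean μ_n = (τ₀μ₀ + (n/σ²)x̄)/τ_n.
Here τ₀ = 1/32.4 = 0.030864 and τ_data = 28/33.4 = 0.838323, so τ_n = 0.869187.
Rearranging for μ₀: μ₀ = (μ_n·τ_n − τ_data·x̄)/τ₀ = (16.6851·0.869187 − 0.838323·17.2) / 0.030864 = 0.083316/0.030864 ≈ 2.7.

μ₀ = 2.7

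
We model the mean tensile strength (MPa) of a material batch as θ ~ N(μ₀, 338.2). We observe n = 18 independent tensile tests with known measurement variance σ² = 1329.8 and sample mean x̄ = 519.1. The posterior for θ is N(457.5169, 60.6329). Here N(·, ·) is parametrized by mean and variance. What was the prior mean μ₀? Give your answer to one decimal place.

μ₀ = 175.6

The posterior mean is a precision-weighted average: μ_n = (τ₀μ₀ + τ_data·x̄)/(τ₀+τ_data), with τ₀=1/σ₀² and τ_data=n/σ².
Here τ₀ = 1/338.2 = 0.002957 and τ_data = 18/1329.8 = 0.013536, so τ_n = 0.016493.
Rearranging for μ₀: μ₀ = (μ_n·τ_n − τ_data·x̄)/τ₀ = (457.5169·0.016493 − 0.013536·519.1) / 0.002957 = 0.519289/0.002957 ≈ 175.6.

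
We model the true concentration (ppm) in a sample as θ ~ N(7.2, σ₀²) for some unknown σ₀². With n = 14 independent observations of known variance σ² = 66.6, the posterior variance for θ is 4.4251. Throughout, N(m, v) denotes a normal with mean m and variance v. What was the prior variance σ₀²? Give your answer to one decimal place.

σ₀² = 63.4

For the Normal–Normal model with known σ², precisions add: τ_n = τ₀ + n/σ².
So 1/σ₀² = 1/4.4251 − 14/66.6 = 0.225984 − 0.210210 = 0.015774.
Hence σ₀² = 1/0.015774 ≈ 63.4.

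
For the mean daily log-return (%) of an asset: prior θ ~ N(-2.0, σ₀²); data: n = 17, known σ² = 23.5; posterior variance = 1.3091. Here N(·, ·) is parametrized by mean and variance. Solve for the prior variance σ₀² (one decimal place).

For the Normal–Normal model with known σ², precisions add: τ_n = τ₀ + n/σ².
So 1/σ₀² = 1/1.3091 − 17/23.5 = 0.763884 − 0.723404 = 0.040480.
Hence σ₀² = 1/0.040480 ≈ 24.7.

σ₀² = 24.7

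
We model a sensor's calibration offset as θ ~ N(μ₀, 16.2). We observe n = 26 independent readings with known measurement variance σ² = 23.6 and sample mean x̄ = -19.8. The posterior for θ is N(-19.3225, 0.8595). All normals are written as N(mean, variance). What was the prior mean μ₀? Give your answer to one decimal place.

μ₀ = -10.8

The posterior mean is a precision-weighted average: μ_n = (τ₀μ₀ + τ_data·x̄)/(τ₀+τ_data), with τ₀=1/σ₀² and τ_data=n/σ².
Here τ₀ = 1/16.2 = 0.061728 and τ_data = 26/23.6 = 1.101695, so τ_n = 1.163423.
Rearranging for μ₀: μ₀ = (μ_n·τ_n − τ_data·x̄)/τ₀ = (-19.3225·1.163423 − 1.101695·-19.8) / 0.061728 = -0.666680/0.061728 ≈ -10.8.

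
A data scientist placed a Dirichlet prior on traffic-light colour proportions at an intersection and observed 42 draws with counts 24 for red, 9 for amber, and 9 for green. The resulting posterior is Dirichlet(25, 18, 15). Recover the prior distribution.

For a Dirichlet(α) prior with multinomial counts c, the posterior is Dirichlet(α + c) componentwise.
Subtract each count from the matching posterior parameter: 25−24=1, 18−9=9, 15−9=6.

Dirichlet(1, 9, 6)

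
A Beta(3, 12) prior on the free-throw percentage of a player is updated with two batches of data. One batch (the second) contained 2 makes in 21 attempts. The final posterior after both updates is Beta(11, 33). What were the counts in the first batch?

6 makes and 2 misses

Sequential conjugate updates are equivalent to a single update on the pooled data, so total successes = posterior α − prior α and total failures = posterior β − prior β.
Total across both batches: 11−3=8 makes, 33−12=21 misses.
Subtract the second batch: 8−2=6 makes and 21−19=2 misses.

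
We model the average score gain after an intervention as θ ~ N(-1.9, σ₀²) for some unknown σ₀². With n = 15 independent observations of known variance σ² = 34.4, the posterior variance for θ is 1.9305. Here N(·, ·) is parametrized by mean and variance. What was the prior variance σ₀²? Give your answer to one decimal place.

σ₀² = 12.2

Posterior precision equals prior precision plus data precision: 1/σ_n² = 1/σ₀² + n/σ².
So 1/σ₀² = 1/1.9305 − 15/34.4 = 0.518001 − 0.436047 = 0.081954.
Hence σ₀² = 1/0.081954 ≈ 12.2.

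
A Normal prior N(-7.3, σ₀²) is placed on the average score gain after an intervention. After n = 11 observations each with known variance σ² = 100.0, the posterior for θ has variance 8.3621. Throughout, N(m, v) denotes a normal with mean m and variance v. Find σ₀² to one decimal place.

σ₀² = 104.3

For the Normal–Normal model with known σ², precisions add: τ_n = τ₀ + n/σ².
So 1/σ₀² = 1/8.3621 − 11/100.0 = 0.119587 − 0.110000 = 0.009587.
Hence σ₀² = 1/0.009587 ≈ 104.3.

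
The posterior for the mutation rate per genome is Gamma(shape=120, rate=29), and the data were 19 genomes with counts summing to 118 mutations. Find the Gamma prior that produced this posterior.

A Gamma(α, β) prior (rate parametrization) on a Poisson rate with n observations summing to S gives posterior Gamma(α+S, β+n).
So α = 120 − 118 = 2 and β = 29 − 19 = 10.

Gamma(shape=2, rate=10)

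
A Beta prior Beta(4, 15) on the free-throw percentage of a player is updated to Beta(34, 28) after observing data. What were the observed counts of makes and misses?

A Beta(a, b) prior with s successes and f failures in binomial data gives a Beta(a+s, b+f) posterior.
So s = 34 − 4 = 30 and f = 28 − 15 = 13.

30 makes and 13 misses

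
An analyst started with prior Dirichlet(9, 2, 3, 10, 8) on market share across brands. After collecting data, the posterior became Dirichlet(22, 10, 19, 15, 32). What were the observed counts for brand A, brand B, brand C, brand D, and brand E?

For a Dirichlet(α) prior with multinomial counts c, the posterior is Dirichlet(α + c) componentwise.
Counts are posterior − prior componentwise: 22−9=13, 10−2=8, 19−3=16, 15−10=5, 32−8=24.

counts (13, 8, 16, 5, 24)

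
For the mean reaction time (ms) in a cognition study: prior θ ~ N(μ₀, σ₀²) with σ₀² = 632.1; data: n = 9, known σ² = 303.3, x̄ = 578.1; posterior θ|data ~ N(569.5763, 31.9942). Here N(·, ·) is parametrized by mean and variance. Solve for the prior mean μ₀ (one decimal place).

The posterior mean is a precision-weighted average: μ_n = (τ₀μ₀ + τ_data·x̄)/(τ₀+τ_data), with τ₀=1/σ₀² and τ_data=n/σ².
Here τ₀ = 1/632.1 = 0.001582 and τ_data = 9/303.3 = 0.029674, so τ_n = 0.031256.
Rearranging for μ₀: μ₀ = (μ_n·τ_n − τ_data·x̄)/τ₀ = (569.5763·0.031256 − 0.029674·578.1) / 0.001582 = 0.648137/0.001582 ≈ 409.7.

μ₀ = 409.7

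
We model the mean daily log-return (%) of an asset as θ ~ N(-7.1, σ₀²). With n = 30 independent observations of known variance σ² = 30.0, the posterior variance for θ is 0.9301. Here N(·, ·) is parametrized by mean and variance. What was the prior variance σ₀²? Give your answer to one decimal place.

Posterior precision equals prior precision plus data precision: 1/σ_n² = 1/σ₀² + n/σ².
So 1/σ₀² = 1/0.9301 − 30/30.0 = 1.075153 − 1.000000 = 0.075153.
Hence σ₀² = 1/0.075153 ≈ 13.3.

σ₀² = 13.3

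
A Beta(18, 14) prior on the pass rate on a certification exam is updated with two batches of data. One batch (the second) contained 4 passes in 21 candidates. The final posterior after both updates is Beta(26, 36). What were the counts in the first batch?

Because Beta–binomial updating is additive in the counts, the combined data contributed (α_post−α_prior, β_post−β_prior) successes and failures.
Total across both batches: 26−18=8 passes, 36−14=22 failures.
Subtract the second batch: 8−4=4 passes and 22−17=5 failures.

4 passes and 5 failures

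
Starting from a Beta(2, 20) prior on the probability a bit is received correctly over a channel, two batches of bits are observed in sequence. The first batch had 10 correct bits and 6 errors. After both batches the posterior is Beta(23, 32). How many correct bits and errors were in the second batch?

11 correct bits and 6 errors

Sequential conjugate updates are equivalent to a single update on the pooled data, so total successes = posterior α − prior α and total failures = posterior β − prior β.
Total across both batches: 23−2=21 correct bits, 32−20=12 errors.
Subtract the first batch: 21−10=11 correct bits and 12−6=6 errors.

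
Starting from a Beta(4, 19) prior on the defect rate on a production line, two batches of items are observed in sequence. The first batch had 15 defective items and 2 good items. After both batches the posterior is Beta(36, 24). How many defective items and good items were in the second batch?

Sequential conjugate updates are equivalent to a single update on the pooled data, so total successes = posterior α − prior α and total failures = posterior β − prior β.
Total across both batches: 36−4=32 defective items, 24−19=5 good items.
Subtract the first batch: 32−15=17 defective items and 5−2=3 good items.

17 defective items and 3 good items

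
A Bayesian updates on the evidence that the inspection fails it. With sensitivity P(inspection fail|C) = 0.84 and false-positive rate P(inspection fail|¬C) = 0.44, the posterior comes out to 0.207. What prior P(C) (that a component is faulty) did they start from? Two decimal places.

P(C) = 0.12

Bayes' rule in odds form gives O(C|E) = O(C)·[P(E|C)/P(E|¬C)], hence O(C) = O(C|E)/LR.
Posterior odds = 0.207/(1−0.207) = 0.2610. LR = 0.84/0.44 = 1.9091.
Prior odds = 0.2610/1.9091 = 0.1367, so P(C) = 0.1367/(1+0.1367) ≈ 0.12.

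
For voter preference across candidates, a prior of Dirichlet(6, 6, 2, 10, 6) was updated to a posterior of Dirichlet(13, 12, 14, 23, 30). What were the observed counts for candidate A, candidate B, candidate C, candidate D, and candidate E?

For a Dirichlet(α) prior with multinomial counts c, the posterior is Dirichlet(α + c) componentwise.
Counts are posterior − prior componentwise: 13−6=7, 12−6=6, 14−2=12, 23−10=13, 30−6=24.

counts (7, 6, 12, 13, 24)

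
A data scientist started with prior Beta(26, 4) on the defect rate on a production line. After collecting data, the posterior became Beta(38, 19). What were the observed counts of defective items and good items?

Beta is conjugate to the binomial likelihood: posterior = Beta(α+s, β+f).
Match parameters: s=38−26=12, f=19−4=15.

12 defective items and 15 good items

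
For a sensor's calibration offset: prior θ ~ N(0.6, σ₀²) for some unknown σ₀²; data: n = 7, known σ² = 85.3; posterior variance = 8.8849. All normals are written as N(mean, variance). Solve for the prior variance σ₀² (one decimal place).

For the Normal–Normal model with known σ², precisions add: τ_n = τ₀ + n/σ².
So 1/σ₀² = 1/8.8849 − 7/85.3 = 0.112551 − 0.082063 = 0.030488.
Hence σ₀² = 1/0.030488 ≈ 32.8.

σ₀² = 32.8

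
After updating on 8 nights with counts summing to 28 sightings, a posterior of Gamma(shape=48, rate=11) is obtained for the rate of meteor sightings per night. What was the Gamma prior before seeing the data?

Gamma–Poisson conjugacy: posterior shape = α + Σxᵢ, posterior rate = β + n.
So α = 48 − 28 = 20 and β = 11 − 8 = 3.

Gamma(shape=20, rate=3)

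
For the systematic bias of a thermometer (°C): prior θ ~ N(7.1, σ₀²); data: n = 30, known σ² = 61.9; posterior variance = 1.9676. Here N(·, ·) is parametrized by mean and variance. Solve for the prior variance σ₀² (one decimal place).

Posterior precision equals prior precision plus data precision: 1/σ_n² = 1/σ₀² + n/σ².
So 1/σ₀² = 1/1.9676 − 30/61.9 = 0.508233 − 0.484653 = 0.023580.
Hence σ₀² = 1/0.023580 ≈ 42.4.

σ₀² = 42.4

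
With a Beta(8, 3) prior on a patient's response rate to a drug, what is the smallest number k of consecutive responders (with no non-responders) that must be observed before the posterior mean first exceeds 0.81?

After k responders and 0 non-responders the posterior is Beta(8+k, 3), with mean (8+k)/(8+3+k).
Set (8+k)/(11+k) > 0.81 and solve: k > (0.81·11 − 8)/(1 − 0.81) = 4.789.
The smallest integer exceeding 4.789 is 5, and checking k=5: (13)/(16) = 0.8125 > 0.81.

k = 5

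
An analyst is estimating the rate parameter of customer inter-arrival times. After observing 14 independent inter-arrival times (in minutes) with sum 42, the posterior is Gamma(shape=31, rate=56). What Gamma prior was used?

For an exponential likelihood with a Gamma(α, β) prior on the rate, n observations with total T give posterior Gamma(α+n, β+T).
So α = 31 − 14 = 17 and β = 56 − 42 = 14.

Gamma(shape=17, rate=14)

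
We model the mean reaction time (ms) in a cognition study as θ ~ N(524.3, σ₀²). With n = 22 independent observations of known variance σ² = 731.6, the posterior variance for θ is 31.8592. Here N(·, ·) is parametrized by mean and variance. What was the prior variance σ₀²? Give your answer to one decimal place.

For the Normal–Normal model with known σ², precisions add: τ_n = τ₀ + n/σ².
So 1/σ₀² = 1/31.8592 − 22/731.6 = 0.031388 − 0.030071 = 0.001317.
Hence σ₀² = 1/0.001317 ≈ 759.3.

σ₀² = 759.3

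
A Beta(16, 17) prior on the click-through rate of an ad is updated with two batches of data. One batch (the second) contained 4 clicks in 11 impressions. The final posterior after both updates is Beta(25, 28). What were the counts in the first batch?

5 clicks and 4 non-clicks

Sequential conjugate updates are equivalent to a single update on the pooled data, so total successes = posterior α − prior α and total failures = posterior β − prior β.
Total across both batches: 25−16=9 clicks, 28−17=11 non-clicks.
Subtract the second batch: 9−4=5 clicks and 11−7=4 non-clicks.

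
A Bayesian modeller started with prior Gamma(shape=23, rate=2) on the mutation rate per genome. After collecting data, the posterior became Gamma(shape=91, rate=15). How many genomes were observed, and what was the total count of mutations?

n = 13 genomes with total 68 mutations

A Gamma(α, β) prior (rate parametrization) on a Poisson rate with n observations summing to S gives posterior Gamma(α+S, β+n).
Matching: Σxᵢ = 91 − 23 = 68 and n = 15 − 2 = 13.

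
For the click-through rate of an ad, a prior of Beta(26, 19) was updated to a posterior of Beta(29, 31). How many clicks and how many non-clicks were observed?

3 clicks and 12 non-clicks

Beta is conjugate to the binomial likelihood: posterior = Beta(a+s, b+f).
Match parameters: s=29−26=3, f=31−19=12.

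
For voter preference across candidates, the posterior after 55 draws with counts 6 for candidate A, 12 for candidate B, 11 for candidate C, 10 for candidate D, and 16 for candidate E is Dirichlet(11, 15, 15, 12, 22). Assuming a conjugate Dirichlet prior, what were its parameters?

Dirichlet(5, 3, 4, 2, 6)

For a Dirichlet(α) prior with multinomial counts c, the posterior is Dirichlet(α + c) componentwise.
Subtract each count from the matching posterior parameter: 11−6=5, 15−12=3, 15−11=4, 12−10=2, 22−16=6.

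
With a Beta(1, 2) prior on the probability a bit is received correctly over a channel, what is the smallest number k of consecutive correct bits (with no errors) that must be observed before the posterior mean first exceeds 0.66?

After k correct bits and 0 errors the posterior is Beta(1+k, 2), with mean (1+k)/(1+2+k).
Set (1+k)/(3+k) > 0.66 and solve: k > (0.66·3 − 1)/(1 − 0.66) = 2.882.
The smallest integer exceeding 2.882 is 3.

k = 3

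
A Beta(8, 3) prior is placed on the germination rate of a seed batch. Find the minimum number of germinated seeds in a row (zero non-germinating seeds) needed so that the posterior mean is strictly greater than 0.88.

k = 15

After k germinated seeds and 0 non-germinating seeds the posterior is Beta(8+k, 3), with mean (8+k)/(8+3+k).
Set (8+k)/(11+k) > 0.88 and solve: k > (0.88·11 − 8)/(1 − 0.88) = 14.000.
The smallest integer exceeding 14.000 is 15.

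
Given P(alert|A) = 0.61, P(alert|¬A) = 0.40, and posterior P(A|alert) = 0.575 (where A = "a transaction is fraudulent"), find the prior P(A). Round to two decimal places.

In odds form, posterior odds = prior odds × likelihood ratio, so prior odds = posterior odds ÷ LR.
Posterior odds = 0.575/(1−0.575) = 1.3529. LR = 0.61/0.40 = 1.5250.
Prior odds = 1.3529/1.5250 = 0.8871, so P(A) = 0.8871/(1+0.8871) ≈ 0.47.

P(A) = 0.47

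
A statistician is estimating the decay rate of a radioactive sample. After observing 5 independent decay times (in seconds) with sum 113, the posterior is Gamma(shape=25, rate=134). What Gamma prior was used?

Gamma–exponential conjugacy: posterior shape = α + n, posterior rate = β + Σtᵢ.
So α = 25 − 5 = 20 and β = 134 − 113 = 21.

Gamma(shape=20, rate=21)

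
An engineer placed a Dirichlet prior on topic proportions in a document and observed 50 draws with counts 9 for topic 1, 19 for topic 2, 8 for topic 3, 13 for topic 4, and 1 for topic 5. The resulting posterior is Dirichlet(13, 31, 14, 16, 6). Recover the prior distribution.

For a Dirichlet(α) prior with multinomial counts c, the posterior is Dirichlet(α + c) componentwise.
Subtract each count from the matching posterior parameter: 13−9=4, 31−19=12, 14−8=6, 16−13=3, 6−1=5.

Dirichlet(4, 12, 6, 3, 5)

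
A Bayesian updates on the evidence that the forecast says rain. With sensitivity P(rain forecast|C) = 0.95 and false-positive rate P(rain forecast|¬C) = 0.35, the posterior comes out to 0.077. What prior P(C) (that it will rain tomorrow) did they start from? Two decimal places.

Bayes' rule in odds form gives O(C|E) = O(C)·[P(E|C)/P(E|¬C)], hence O(C) = O(C|E)/LR.
Posterior odds = 0.077/(1−0.077) = 0.0834. LR = 0.95/0.35 = 2.7143.
Prior odds = 0.0834/2.7143 = 0.0307, so P(C) = 0.0307/(1+0.0307) ≈ 0.03.

P(C) = 0.03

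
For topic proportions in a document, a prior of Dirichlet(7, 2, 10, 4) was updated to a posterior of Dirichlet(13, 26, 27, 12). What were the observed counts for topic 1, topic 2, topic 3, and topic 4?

counts (6, 24, 17, 8)

For a Dirichlet(α) prior with multinomial counts c, the posterior is Dirichlet(α + c) componentwise.
Counts are posterior − prior componentwise: 13−7=6, 26−2=24, 27−10=17, 12−4=8.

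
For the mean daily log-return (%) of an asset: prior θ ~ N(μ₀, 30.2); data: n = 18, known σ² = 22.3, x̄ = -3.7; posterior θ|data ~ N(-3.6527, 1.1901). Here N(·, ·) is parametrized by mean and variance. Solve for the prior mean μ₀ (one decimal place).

μ₀ = -2.5

The posterior mean is a precision-weighted average: μ_n = (τ₀μ₀ + τ_data·x̄)/(τ₀+τ_data), with τ₀=1/σ₀² and τ_data=n/σ².
Here τ₀ = 1/30.2 = 0.033113 and τ_data = 18/22.3 = 0.807175, so τ_n = 0.840288.
Rearranging for μ₀: μ₀ = (μ_n·τ_n − τ_data·x̄)/τ₀ = (-3.6527·0.840288 − 0.807175·-3.7) / 0.033113 = -0.082772/0.033113 ≈ -2.5.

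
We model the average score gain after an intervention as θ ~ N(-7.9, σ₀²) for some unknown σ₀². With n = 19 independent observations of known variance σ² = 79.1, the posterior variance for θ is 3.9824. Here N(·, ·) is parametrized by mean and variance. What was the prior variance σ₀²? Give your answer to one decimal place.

For the Normal–Normal model with known σ², precisions add: τ_n = τ₀ + n/σ².
So 1/σ₀² = 1/3.9824 − 19/79.1 = 0.251105 − 0.240202 = 0.010903.
Hence σ₀² = 1/0.010903 ≈ 91.7.

σ₀² = 91.7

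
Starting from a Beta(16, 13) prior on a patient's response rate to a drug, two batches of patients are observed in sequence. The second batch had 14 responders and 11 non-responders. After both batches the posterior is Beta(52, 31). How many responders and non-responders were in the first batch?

Because Beta–binomial updating is additive in the counts, the combined data contributed (α_post−α_prior, β_post−β_prior) successes and failures.
Total across both batches: 52−16=36 responders, 31−13=18 non-responders.
Subtract the second batch: 36−14=22 responders and 18−11=7 non-responders.

22 responders and 7 non-responders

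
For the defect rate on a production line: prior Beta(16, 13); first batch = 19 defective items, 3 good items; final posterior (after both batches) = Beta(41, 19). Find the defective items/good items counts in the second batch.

6 defective items and 3 good items

Because Beta–binomial updating is additive in the counts, the combined data contributed (α_post−α_prior, β_post−β_prior) successes and failures.
Total across both batches: 41−16=25 defective items, 19−13=6 good items.
Subtract the first batch: 25−19=6 defective items and 6−3=3 good items.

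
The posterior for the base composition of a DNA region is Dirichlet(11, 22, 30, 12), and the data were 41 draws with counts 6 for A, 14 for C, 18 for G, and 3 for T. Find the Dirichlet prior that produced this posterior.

For a Dirichlet(α) prior with multinomial counts c, the posterior is Dirichlet(α + c) componentwise.
Subtract each count from the matching posterior parameter: 11−6=5, 22−14=8, 30−18=12, 12−3=9.

Dirichlet(5, 8, 12, 9)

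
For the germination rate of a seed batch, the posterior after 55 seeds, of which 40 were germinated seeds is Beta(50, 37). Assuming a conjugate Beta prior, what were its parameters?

Beta(10, 22)

Under Beta–binomial conjugacy the posterior parameters are (α+s, β+f).
So α = 50 − 40 = 10 and β = 37 − 15 = 22.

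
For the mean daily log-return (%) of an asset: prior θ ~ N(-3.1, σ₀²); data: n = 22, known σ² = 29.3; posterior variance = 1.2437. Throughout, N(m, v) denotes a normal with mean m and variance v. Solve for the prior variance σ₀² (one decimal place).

Posterior precision equals prior precision plus data precision: 1/σ_n² = 1/σ₀² + n/σ².
So 1/σ₀² = 1/1.2437 − 22/29.3 = 0.804052 − 0.750853 = 0.053199.
Hence σ₀² = 1/0.053199 ≈ 18.8.

σ₀² = 18.8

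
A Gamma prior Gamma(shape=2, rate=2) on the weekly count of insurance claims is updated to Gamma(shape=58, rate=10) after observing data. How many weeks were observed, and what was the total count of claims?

Gamma–Poisson conjugacy: posterior shape = α + Σxᵢ, posterior rate = β + n.
Matching: Σxᵢ = 58 − 2 = 56 and n = 10 − 2 = 8.

n = 8 weeks with total 56 claims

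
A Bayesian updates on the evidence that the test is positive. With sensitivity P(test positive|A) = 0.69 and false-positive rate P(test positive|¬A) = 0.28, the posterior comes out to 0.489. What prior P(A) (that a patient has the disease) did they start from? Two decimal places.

In odds form, posterior odds = prior odds × likelihood ratio, so prior odds = posterior odds ÷ LR.
Posterior odds = 0.489/(1−0.489) = 0.9569. LR = 0.69/0.28 = 2.4643.
Prior odds = 0.9569/2.4643 = 0.3883, so P(A) = 0.3883/(1+0.3883) ≈ 0.28.

P(A) = 0.28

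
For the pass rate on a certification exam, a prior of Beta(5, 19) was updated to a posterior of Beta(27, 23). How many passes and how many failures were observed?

22 passes and 4 failures

A Beta(a, b) prior with s successes and f failures in binomial data gives a Beta(a+s, b+f) posterior.
So s = 27 − 5 = 22 and f = 23 − 19 = 4.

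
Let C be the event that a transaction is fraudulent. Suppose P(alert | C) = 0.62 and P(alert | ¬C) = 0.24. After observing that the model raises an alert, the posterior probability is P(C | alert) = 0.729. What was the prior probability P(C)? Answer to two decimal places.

P(C) = 0.51

Bayes' rule in odds form gives O(C|E) = O(C)·[P(E|C)/P(E|¬C)], hence O(C) = O(C|E)/LR.
Posterior odds = 0.729/(1−0.729) = 2.6900. LR = 0.62/0.24 = 2.5833.
Prior odds = 2.6900/2.5833 = 1.0413, so P(C) = 1.0413/(1+1.0413) ≈ 0.51.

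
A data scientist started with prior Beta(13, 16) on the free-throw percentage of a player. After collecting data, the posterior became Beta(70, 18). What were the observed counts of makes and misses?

Under Beta–binomial conjugacy the posterior parameters are (α+s, β+f).
So s = 70 − 13 = 57 and f = 18 − 16 = 2.

57 makes and 2 misses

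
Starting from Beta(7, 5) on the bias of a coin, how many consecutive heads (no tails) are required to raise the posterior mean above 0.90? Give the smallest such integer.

k = 39

After k heads and 0 tails the posterior is Beta(7+k, 5), with mean (7+k)/(7+5+k).
Set (7+k)/(12+k) > 0.90 and solve: k > (0.90·12 − 7)/(1 − 0.90) = 38.000.
The smallest integer exceeding 38.000 is 39, and checking k=39: (46)/(51) = 0.9020 > 0.90.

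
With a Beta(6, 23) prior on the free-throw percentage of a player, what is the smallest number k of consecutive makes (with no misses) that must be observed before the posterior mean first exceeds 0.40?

After k makes and 0 misses the posterior is Beta(6+k, 23), with mean (6+k)/(6+23+k).
Set (6+k)/(29+k) > 0.40 and solve: k > (0.40·29 − 6)/(1 − 0.40) = 9.333.
The smallest integer exceeding 9.333 is 10.

k = 10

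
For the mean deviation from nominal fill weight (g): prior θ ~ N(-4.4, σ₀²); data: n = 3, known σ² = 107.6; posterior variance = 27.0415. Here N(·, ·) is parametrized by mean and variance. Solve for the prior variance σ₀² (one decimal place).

σ₀² = 109.9

For the Normal–Normal model with known σ², precisions add: τ_n = τ₀ + n/σ².
So 1/σ₀² = 1/27.0415 − 3/107.6 = 0.036980 − 0.027881 = 0.009099.
Hence σ₀² = 1/0.009099 ≈ 109.9.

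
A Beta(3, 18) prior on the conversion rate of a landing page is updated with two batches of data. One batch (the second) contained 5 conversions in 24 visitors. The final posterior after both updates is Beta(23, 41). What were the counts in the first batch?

Sequential conjugate updates are equivalent to a single update on the pooled data, so total successes = posterior α − prior α and total failures = posterior β − prior β.
Total across both batches: 23−3=20 conversions, 41−18=23 bounces.
Subtract the second batch: 20−5=15 conversions and 23−19=4 bounces.

15 conversions and 4 bounces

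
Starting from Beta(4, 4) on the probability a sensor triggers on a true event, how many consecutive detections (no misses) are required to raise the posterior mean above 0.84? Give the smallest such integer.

k = 18

After k detections and 0 misses the posterior is Beta(4+k, 4), with mean (4+k)/(4+4+k).
Set (4+k)/(8+k) > 0.84 and solve: k > (0.84·8 − 4)/(1 − 0.84) = 17.000.
The smallest integer exceeding 17.000 is 18.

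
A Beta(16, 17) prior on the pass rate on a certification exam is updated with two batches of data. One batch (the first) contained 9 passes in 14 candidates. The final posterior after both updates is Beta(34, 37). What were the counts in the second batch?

9 passes and 15 failures

Sequential conjugate updates are equivalent to a single update on the pooled data, so total successes = posterior α − prior α and total failures = posterior β − prior β.
Total across both batches: 34−16=18 passes, 37−17=20 failures.
Subtract the first batch: 18−9=9 passes and 20−5=15 failures.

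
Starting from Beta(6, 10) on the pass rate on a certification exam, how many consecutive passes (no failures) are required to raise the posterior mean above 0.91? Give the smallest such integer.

After k passes and 0 failures the posterior is Beta(6+k, 10), with mean (6+k)/(6+10+k).
Set (6+k)/(16+k) > 0.91 and solve: k > (0.91·16 − 6)/(1 − 0.91) = 95.111.
The smallest integer exceeding 95.111 is 96, and checking k=96: (102)/(112) = 0.9107 > 0.91.

k = 96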